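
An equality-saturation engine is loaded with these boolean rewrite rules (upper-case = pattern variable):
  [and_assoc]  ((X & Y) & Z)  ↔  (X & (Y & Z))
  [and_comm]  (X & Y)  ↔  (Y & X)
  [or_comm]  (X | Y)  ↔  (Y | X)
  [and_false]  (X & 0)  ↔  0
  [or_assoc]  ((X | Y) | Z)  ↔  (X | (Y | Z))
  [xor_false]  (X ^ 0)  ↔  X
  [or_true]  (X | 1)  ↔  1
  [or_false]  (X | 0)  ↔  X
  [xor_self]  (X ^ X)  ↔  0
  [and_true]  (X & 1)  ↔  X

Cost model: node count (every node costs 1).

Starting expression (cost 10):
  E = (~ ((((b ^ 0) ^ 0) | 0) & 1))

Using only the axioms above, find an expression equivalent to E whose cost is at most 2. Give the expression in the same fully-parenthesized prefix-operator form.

(~ b)   [cost 2]

step 1: xor_false (→) rewrites (b ^ 0) into b, now (~ (((b ^ 0) | 0) & 1))
step 2: or_false (→) rewrites ((b ^ 0) | 0) into (b ^ 0), now (~ ((b ^ 0) & 1))
step 3: and_true (→) rewrites ((b ^ 0) & 1) into (b ^ 0), now (~ (b ^ 0))
step 4: xor_false (→) rewrites (b ^ 0) into b, reaching cost 2 (bound 2)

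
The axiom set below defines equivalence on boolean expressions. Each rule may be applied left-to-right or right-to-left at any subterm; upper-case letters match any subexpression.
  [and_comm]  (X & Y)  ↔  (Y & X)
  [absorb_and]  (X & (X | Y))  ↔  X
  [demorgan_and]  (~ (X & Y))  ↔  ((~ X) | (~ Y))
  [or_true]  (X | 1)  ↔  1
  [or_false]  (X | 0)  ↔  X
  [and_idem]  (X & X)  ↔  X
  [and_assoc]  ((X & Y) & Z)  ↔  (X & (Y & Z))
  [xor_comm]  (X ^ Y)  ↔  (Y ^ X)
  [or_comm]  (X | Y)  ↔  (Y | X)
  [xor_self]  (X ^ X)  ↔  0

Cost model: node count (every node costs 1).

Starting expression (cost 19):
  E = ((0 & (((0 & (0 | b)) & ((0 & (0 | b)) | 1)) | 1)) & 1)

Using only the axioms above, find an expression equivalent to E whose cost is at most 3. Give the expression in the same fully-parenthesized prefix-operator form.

(1) ((0 & (0 | b)) & ((0 & (0 | b)) | 1))  =[absorb_and →]=  (0 & (0 | b))    ⊢ ((0 & ((0 & (0 | b)) | 1)) & 1)
(2) (0 & (0 | b))  =[absorb_and →]=  0    ⊢ ((0 & (0 | 1)) & 1)
(3) (0 & (0 | 1))  =[absorb_and →]=  0    ⊢ cost 3, within 3

(0 & 1)   [cost 3]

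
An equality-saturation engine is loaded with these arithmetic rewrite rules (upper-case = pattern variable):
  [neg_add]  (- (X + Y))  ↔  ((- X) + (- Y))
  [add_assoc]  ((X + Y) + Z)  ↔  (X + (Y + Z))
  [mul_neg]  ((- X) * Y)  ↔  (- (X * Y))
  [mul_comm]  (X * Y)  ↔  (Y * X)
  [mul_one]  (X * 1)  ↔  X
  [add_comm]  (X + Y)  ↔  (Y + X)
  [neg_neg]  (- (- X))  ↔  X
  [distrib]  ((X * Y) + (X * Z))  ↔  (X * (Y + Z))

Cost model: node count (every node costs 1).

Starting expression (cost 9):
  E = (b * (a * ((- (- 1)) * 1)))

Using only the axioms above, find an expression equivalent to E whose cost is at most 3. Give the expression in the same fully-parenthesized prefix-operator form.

(b * a)   [cost 3]

1. [mul_one →] ((- (- 1)) * 1)  →  (- (- 1));  E = (b * (a * (- (- 1))))
2. [neg_neg →] (- (- 1))  →  1;  E = (b * (a * 1))
3. [mul_one →] (a * 1)  →  a;  cost 3 ≤ 3, done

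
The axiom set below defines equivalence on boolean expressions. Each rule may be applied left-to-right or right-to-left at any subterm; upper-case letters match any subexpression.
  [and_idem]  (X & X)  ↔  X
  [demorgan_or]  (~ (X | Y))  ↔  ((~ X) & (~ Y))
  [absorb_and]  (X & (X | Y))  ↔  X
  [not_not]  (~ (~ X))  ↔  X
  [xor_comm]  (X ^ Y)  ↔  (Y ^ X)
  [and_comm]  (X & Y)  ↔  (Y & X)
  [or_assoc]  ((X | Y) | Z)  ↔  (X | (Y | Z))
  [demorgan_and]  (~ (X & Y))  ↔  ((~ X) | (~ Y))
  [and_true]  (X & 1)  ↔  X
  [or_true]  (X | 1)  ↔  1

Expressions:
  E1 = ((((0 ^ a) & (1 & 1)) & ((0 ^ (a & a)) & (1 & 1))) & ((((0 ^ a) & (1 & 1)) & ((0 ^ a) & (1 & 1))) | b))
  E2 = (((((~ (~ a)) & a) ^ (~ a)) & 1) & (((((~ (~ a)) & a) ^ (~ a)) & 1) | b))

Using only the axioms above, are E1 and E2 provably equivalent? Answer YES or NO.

All listed rules preserve value, hence provable equivalence implies equal values everywhere; look for a separating assignment.
a=0, b=0 gives E1 ↦ 0, E2 ↦ 1; values differ ⇒ not provably equivalent.

NO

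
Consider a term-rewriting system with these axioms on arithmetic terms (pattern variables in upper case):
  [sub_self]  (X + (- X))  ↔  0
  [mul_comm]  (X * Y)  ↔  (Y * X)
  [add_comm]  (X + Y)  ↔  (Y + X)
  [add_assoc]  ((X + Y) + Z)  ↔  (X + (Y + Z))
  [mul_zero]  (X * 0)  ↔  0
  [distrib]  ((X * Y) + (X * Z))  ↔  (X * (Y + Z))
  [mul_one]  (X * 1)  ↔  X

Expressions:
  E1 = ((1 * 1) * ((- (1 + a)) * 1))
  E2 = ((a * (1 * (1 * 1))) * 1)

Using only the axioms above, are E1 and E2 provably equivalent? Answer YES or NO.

NO

Every axiom is a valid identity, so a rewrite proof would force E1 and E2 to agree under every assignment.
At a=0: E1 = -1 but E2 = 0; they differ, so no derivation exists.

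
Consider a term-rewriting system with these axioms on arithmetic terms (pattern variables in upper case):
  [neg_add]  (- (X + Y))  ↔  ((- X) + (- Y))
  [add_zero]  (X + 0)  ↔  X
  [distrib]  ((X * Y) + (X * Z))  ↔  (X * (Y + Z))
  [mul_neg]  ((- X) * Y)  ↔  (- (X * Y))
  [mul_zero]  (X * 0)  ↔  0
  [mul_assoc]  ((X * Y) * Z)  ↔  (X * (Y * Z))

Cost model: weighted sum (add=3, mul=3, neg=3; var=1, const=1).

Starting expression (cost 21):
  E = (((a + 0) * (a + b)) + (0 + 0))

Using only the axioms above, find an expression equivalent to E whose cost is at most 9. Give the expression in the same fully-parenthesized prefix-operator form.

(1) (0 + 0)  =[add_zero →]=  0    ⊢ (((a + 0) * (a + b)) + 0)
(2) (((a + 0) * (a + b)) + 0)  =[add_zero →]=  ((a + 0) * (a + b))
(3) (a + 0)  =[add_zero →]=  a    ⊢ cost 9, within 9

(a * (a + b))   [cost 9]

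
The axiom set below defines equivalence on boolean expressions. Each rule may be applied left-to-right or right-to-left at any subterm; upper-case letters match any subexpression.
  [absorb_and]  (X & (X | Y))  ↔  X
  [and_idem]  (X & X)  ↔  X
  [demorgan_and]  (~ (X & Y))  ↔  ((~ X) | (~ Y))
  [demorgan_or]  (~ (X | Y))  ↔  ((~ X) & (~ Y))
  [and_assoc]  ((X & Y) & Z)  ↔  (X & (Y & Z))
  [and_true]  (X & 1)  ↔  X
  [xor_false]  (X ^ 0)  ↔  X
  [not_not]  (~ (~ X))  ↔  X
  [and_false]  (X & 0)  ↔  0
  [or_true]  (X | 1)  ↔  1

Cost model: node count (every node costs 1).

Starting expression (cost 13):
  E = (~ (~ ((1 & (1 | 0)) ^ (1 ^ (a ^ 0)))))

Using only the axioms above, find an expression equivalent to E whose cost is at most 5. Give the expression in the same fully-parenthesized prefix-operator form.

(1 ^ (1 ^ a))   [cost 5]

step 1: not_not (→) rewrites (~ (~ ((1 & (1 | 0)) ^ (1 ^ (a ^ 0))))) into ((1 & (1 | 0)) ^ (1 ^ (a ^ 0)))
step 2: absorb_and (→) rewrites (1 & (1 | 0)) into 1, now (1 ^ (1 ^ (a ^ 0)))
step 3: xor_false (→) rewrites (a ^ 0) into a, reaching cost 5 (bound 5)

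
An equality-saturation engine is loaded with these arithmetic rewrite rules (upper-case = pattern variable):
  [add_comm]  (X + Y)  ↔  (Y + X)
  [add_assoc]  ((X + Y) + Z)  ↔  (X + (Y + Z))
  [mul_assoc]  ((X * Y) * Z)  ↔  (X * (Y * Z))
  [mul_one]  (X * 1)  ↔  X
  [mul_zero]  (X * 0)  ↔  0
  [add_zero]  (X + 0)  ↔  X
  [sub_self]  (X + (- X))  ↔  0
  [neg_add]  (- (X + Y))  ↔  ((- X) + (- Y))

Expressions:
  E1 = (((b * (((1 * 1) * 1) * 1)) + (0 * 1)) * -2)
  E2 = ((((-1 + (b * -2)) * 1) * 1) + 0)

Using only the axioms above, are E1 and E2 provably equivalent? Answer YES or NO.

The axioms are sound identities: if E1 ↔* E2 then E1 and E2 evaluate identically under any assignment.
Under b=0: E1 evaluates to 0, E2 to -1. Distinct ⇒ no rewrite sequence connects them.

NO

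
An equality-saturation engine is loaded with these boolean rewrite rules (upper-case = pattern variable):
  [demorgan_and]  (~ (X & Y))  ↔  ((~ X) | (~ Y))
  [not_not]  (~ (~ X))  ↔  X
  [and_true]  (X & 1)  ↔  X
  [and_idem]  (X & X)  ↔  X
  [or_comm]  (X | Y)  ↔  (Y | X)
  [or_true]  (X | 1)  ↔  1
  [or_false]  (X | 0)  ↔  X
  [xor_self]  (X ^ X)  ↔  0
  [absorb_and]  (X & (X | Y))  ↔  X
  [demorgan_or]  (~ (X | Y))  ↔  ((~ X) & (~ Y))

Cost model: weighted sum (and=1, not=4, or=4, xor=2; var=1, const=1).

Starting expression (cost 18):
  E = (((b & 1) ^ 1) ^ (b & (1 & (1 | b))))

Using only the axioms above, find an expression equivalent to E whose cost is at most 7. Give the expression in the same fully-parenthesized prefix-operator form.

((b ^ 1) ^ b)   [cost 7]

1. [absorb_and →] (1 & (1 | b))  →  1;  E = (((b & 1) ^ 1) ^ (b & 1))
2. [and_true →] (b & 1)  →  b;  E = ((b ^ 1) ^ (b & 1))
3. [and_true →] (b & 1)  →  b;  cost 7 ≤ 7, done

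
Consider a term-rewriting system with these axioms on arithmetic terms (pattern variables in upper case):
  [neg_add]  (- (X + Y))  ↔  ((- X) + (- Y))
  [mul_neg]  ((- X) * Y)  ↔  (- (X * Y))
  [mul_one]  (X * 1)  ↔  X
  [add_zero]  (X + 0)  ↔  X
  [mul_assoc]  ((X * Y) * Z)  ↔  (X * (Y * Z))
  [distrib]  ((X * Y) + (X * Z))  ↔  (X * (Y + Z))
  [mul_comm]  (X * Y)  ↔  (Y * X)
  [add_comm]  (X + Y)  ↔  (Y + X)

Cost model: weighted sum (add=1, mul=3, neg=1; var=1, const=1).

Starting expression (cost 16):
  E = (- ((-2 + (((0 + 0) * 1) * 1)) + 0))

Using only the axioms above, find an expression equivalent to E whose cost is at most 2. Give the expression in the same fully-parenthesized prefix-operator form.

step 1: add_zero (→) rewrites ((-2 + (((0 + 0) * 1) * 1)) + 0) into (-2 + (((0 + 0) * 1) * 1)), now (- (-2 + (((0 + 0) * 1) * 1)))
step 2: mul_one (→) rewrites ((0 + 0) * 1) into (0 + 0), now (- (-2 + ((0 + 0) * 1)))
step 3: mul_one (→) rewrites ((0 + 0) * 1) into (0 + 0), now (- (-2 + (0 + 0)))
step 4: add_zero (→) rewrites (0 + 0) into 0, now (- (-2 + 0))
step 5: add_zero (→) rewrites (-2 + 0) into -2, reaching cost 2 (bound 2)

(- -2)   [cost 2]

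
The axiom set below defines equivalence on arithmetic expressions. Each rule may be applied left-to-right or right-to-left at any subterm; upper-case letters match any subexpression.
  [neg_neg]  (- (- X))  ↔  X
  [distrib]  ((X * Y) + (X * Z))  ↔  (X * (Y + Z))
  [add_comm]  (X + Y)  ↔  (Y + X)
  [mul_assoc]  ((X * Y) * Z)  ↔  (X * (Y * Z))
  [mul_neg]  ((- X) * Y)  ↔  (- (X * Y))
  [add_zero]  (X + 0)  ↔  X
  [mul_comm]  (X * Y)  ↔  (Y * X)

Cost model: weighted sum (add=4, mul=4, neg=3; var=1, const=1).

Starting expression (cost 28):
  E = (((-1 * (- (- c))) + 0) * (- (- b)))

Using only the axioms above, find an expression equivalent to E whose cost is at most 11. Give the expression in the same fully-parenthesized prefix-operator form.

((-1 * c) * b)   [cost 11]

1. [neg_neg →] (- (- c))  →  c;  E = (((-1 * c) + 0) * (- (- b)))
2. [add_zero →] ((-1 * c) + 0)  →  (-1 * c);  E = ((-1 * c) * (- (- b)))
3. [neg_neg →] (- (- b))  →  b;  cost 11 ≤ 11, done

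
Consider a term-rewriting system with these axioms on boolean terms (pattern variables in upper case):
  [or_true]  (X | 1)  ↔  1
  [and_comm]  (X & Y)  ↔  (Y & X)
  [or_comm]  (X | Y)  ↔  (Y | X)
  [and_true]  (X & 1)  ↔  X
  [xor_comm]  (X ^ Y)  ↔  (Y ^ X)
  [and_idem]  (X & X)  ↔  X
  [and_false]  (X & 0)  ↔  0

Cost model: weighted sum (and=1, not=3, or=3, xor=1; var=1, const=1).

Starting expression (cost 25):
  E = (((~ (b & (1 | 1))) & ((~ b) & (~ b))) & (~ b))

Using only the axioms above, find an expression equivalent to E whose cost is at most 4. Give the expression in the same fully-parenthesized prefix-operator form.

(~ b)   [cost 4]

(1) (1 | 1)  =[or_true →]=  1    ⊢ (((~ (b & 1)) & ((~ b) & (~ b))) & (~ b))
(2) ((~ b) & (~ b))  =[and_idem →]=  (~ b)    ⊢ (((~ (b & 1)) & (~ b)) & (~ b))
(3) (b & 1)  =[and_true →]=  b    ⊢ (((~ b) & (~ b)) & (~ b))
(4) ((~ b) & (~ b))  =[and_idem →]=  (~ b)    ⊢ ((~ b) & (~ b))
(5) ((~ b) & (~ b))  =[and_idem →]=  (~ b)    ⊢ cost 4, within 4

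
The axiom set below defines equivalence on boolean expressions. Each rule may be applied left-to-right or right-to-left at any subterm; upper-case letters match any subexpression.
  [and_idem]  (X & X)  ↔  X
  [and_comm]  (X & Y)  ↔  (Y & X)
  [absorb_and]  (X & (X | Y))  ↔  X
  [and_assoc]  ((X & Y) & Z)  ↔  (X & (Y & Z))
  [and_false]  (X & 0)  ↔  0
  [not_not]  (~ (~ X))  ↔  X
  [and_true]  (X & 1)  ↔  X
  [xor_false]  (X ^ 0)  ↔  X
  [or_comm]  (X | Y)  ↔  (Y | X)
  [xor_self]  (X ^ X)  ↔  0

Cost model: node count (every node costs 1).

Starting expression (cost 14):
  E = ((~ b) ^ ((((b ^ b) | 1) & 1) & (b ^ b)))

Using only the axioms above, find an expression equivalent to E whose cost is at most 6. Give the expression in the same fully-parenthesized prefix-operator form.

1. [and_true →] (((b ^ b) | 1) & 1)  →  ((b ^ b) | 1);  E = ((~ b) ^ (((b ^ b) | 1) & (b ^ b)))
2. [and_comm →] (((b ^ b) | 1) & (b ^ b))  →  ((b ^ b) & ((b ^ b) | 1));  E = ((~ b) ^ ((b ^ b) & ((b ^ b) | 1)))
3. [absorb_and →] ((b ^ b) & ((b ^ b) | 1))  →  (b ^ b);  cost 6 ≤ 6, done

((~ b) ^ (b ^ b))   [cost 6]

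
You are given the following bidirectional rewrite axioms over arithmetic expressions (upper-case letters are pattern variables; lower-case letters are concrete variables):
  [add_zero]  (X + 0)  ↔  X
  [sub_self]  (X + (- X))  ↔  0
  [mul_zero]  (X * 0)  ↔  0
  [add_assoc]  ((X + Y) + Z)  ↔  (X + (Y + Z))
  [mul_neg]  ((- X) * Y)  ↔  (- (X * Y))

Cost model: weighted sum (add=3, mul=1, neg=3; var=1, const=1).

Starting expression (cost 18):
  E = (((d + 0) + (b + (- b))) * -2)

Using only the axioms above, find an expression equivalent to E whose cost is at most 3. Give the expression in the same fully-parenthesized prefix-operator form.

(d * -2)   [cost 3]

step 1: sub_self (→) rewrites (b + (- b)) into 0, now (((d + 0) + 0) * -2)
step 2: add_zero (→) rewrites ((d + 0) + 0) into (d + 0), now ((d + 0) * -2)
step 3: add_zero (→) rewrites (d + 0) into d, reaching cost 3 (bound 3)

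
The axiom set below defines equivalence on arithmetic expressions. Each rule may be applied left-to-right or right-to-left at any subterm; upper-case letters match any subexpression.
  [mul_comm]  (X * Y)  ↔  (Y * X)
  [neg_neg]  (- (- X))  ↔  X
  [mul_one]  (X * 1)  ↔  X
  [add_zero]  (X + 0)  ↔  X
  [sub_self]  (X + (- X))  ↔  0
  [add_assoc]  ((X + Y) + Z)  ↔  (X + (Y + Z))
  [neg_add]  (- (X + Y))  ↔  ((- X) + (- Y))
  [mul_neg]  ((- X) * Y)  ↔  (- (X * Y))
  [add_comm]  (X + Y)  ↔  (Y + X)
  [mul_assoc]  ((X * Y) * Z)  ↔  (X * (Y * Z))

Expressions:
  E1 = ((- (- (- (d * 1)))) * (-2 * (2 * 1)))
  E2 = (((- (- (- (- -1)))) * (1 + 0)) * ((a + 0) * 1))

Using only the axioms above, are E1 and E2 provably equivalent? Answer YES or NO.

Every axiom is a valid identity, so a rewrite proof would force E1 and E2 to agree under every assignment.
At a=0, d=1: E1 = 4 but E2 = 0; they differ, so no derivation exists.

NO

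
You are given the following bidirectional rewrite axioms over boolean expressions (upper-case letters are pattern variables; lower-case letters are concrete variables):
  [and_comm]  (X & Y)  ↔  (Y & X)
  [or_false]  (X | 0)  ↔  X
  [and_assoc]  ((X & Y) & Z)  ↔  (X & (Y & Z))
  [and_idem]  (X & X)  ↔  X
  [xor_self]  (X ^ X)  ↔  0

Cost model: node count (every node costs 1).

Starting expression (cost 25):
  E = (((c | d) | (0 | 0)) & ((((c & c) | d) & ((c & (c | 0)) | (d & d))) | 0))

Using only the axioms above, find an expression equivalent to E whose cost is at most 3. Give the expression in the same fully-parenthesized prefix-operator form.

(1) (c | 0)  =[or_false →]=  c    ⊢ (((c | d) | (0 | 0)) & ((((c & c) | d) & ((c & c) | (d & d))) | 0))
(2) (d & d)  =[and_idem →]=  d    ⊢ (((c | d) | (0 | 0)) & ((((c & c) | d) & ((c & c) | d)) | 0))
(3) (((c & c) | d) & ((c & c) | d))  =[and_idem →]=  ((c & c) | d)    ⊢ (((c | d) | (0 | 0)) & (((c & c) | d) | 0))
(4) (0 | 0)  =[or_false →]=  0    ⊢ (((c | d) | 0) & (((c & c) | d) | 0))
(5) (c & c)  =[and_idem →]=  c    ⊢ (((c | d) | 0) & ((c | d) | 0))
(6) (((c | d) | 0) & ((c | d) | 0))  =[and_idem →]=  ((c | d) | 0)
(7) ((c | d) | 0)  =[or_false →]=  (c | d)    ⊢ cost 3, within 3

(c | d)   [cost 3]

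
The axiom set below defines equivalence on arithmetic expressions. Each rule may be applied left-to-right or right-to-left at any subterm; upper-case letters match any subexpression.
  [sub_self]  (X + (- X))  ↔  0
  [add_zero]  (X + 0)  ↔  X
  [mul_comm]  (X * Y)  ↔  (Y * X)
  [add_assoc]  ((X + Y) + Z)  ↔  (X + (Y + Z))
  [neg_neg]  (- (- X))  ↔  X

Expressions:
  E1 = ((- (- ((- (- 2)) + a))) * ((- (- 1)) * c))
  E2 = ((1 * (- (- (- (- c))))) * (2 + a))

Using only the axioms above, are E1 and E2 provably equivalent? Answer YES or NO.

step 1: neg_neg (→) rewrites (- (- ((- (- 2)) + a))) into ((- (- 2)) + a), now (((- (- 2)) + a) * ((- (- 1)) * c))
step 2: neg_neg (→) rewrites (- (- 1)) into 1, now (((- (- 2)) + a) * (1 * c))
step 3: neg_neg (→) rewrites (- (- 2)) into 2, now ((2 + a) * (1 * c))
step 4: neg_neg (←) rewrites c into (- (- c)), now ((2 + a) * (1 * (- (- c))))
step 5: mul_comm (→) rewrites ((2 + a) * (1 * (- (- c)))) into ((1 * (- (- c))) * (2 + a))
step 6: neg_neg (←) rewrites c into (- (- c)), which is E2

YES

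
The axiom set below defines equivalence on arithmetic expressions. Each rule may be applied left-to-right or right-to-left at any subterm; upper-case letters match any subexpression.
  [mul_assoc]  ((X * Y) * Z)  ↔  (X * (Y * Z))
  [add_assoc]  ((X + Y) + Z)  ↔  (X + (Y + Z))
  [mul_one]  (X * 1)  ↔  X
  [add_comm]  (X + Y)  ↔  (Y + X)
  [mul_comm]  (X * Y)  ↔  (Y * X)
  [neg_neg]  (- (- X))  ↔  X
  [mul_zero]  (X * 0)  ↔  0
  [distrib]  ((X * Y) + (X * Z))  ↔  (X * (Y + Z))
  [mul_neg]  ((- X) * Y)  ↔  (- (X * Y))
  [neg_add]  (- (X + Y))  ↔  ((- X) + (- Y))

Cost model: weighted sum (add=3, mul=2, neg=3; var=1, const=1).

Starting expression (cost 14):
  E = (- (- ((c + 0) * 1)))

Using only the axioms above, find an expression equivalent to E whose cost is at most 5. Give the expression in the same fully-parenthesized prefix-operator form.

(0 + c)   [cost 5]

1. [add_comm →] (c + 0)  →  (0 + c);  E = (- (- ((0 + c) * 1)))
2. [neg_neg →] (- (- ((0 + c) * 1)))  →  ((0 + c) * 1)
3. [mul_one →] ((0 + c) * 1)  →  (0 + c);  cost 5 ≤ 5, done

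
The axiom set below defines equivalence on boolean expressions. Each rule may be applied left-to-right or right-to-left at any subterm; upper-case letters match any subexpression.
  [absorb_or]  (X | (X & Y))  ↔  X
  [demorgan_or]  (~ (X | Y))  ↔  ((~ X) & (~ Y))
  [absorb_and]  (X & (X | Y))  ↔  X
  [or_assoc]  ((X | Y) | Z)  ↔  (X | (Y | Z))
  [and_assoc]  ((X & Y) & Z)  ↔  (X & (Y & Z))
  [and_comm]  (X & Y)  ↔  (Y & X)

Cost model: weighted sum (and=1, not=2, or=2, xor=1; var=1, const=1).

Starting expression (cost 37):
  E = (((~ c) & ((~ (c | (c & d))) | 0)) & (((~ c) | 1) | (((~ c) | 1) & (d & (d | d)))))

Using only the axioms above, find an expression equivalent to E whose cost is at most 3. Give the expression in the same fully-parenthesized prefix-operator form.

(1) (c | (c & d))  =[absorb_or →]=  c    ⊢ (((~ c) & ((~ c) | 0)) & (((~ c) | 1) | (((~ c) | 1) & (d & (d | d)))))
(2) (d & (d | d))  =[absorb_and →]=  d    ⊢ (((~ c) & ((~ c) | 0)) & (((~ c) | 1) | (((~ c) | 1) & d)))
(3) (((~ c) | 1) | (((~ c) | 1) & d))  =[absorb_or →]=  ((~ c) | 1)    ⊢ (((~ c) & ((~ c) | 0)) & ((~ c) | 1))
(4) ((~ c) & ((~ c) | 0))  =[absorb_and →]=  (~ c)    ⊢ ((~ c) & ((~ c) | 1))
(5) ((~ c) & ((~ c) | 1))  =[absorb_and →]=  (~ c)    ⊢ cost 3, within 3

(~ c)   [cost 3]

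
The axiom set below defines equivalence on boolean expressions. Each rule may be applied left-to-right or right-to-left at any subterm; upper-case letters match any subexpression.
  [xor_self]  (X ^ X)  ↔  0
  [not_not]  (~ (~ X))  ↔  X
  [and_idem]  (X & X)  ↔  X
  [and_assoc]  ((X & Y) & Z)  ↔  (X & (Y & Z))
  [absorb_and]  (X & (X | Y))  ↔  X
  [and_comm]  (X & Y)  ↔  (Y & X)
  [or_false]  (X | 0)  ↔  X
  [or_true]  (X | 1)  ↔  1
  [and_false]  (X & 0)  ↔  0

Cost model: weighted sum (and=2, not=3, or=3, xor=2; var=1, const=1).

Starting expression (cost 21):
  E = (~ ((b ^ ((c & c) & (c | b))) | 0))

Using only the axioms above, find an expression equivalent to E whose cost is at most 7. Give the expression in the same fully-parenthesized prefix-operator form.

(~ (b ^ c))   [cost 7]

1. [and_idem →] (c & c)  →  c;  E = (~ ((b ^ (c & (c | b))) | 0))
2. [or_false →] ((b ^ (c & (c | b))) | 0)  →  (b ^ (c & (c | b)));  E = (~ (b ^ (c & (c | b))))
3. [absorb_and →] (c & (c | b))  →  c;  cost 7 ≤ 7, done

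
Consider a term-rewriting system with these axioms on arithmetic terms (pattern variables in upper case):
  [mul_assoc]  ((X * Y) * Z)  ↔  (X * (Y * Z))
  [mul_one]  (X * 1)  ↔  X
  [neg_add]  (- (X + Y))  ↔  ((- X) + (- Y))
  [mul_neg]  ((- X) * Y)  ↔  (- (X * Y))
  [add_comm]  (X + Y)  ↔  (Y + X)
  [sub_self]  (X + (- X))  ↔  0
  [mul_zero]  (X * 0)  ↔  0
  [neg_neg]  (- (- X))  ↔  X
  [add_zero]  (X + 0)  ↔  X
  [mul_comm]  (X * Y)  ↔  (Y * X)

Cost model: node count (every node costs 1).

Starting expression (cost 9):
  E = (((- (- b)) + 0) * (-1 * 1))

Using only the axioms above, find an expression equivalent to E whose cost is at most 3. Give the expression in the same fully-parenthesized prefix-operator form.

1. [mul_one →] (-1 * 1)  →  -1;  E = (((- (- b)) + 0) * -1)
2. [add_zero →] ((- (- b)) + 0)  →  (- (- b));  E = ((- (- b)) * -1)
3. [neg_neg →] (- (- b))  →  b;  cost 3 ≤ 3, done

(b * -1)   [cost 3]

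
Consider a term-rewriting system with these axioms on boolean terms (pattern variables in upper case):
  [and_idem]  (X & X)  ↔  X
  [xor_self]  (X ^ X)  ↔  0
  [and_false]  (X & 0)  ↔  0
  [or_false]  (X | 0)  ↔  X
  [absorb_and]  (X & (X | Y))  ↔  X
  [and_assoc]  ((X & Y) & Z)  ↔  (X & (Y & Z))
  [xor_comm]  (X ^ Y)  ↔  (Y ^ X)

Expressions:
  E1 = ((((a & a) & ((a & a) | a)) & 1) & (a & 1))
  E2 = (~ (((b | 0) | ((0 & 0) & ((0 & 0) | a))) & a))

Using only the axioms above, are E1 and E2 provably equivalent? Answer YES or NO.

The axioms are sound identities: if E1 ↔* E2 then E1 and E2 evaluate identically under any assignment.
Under a=0, b=0: E1 evaluates to 0, E2 to 1. Distinct ⇒ no rewrite sequence connects them.

NO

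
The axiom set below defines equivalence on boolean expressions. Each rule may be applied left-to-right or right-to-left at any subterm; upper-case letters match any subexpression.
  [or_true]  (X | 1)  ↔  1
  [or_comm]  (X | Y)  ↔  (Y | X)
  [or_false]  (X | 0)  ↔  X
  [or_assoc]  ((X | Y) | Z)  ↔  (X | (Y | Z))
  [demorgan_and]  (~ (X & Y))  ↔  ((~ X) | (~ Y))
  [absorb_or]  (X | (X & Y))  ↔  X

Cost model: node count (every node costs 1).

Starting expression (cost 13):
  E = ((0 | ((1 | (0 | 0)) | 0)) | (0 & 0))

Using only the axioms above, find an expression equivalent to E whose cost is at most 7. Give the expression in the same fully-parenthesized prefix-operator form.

(1) (0 | 0)  =[or_false →]=  0    ⊢ ((0 | ((1 | 0) | 0)) | (0 & 0))
(2) ((1 | 0) | 0)  =[or_false →]=  (1 | 0)    ⊢ ((0 | (1 | 0)) | (0 & 0))
(3) (1 | 0)  =[or_false →]=  1    ⊢ cost 7, within 7

((0 | 1) | (0 & 0))   [cost 7]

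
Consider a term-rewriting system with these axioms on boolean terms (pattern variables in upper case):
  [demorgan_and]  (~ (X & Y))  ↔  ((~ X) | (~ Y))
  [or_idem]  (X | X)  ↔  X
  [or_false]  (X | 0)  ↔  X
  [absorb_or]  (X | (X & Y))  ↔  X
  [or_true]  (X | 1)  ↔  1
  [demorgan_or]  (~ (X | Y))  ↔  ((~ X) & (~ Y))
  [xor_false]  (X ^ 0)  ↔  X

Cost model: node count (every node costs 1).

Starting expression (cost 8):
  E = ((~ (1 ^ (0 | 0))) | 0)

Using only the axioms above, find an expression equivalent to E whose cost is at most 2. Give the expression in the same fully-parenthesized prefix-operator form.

(~ 1)   [cost 2]

step 1: or_false (→) rewrites ((~ (1 ^ (0 | 0))) | 0) into (~ (1 ^ (0 | 0)))
step 2: or_false (→) rewrites (0 | 0) into 0, now (~ (1 ^ 0))
step 3: xor_false (→) rewrites (1 ^ 0) into 1, reaching cost 2 (bound 2)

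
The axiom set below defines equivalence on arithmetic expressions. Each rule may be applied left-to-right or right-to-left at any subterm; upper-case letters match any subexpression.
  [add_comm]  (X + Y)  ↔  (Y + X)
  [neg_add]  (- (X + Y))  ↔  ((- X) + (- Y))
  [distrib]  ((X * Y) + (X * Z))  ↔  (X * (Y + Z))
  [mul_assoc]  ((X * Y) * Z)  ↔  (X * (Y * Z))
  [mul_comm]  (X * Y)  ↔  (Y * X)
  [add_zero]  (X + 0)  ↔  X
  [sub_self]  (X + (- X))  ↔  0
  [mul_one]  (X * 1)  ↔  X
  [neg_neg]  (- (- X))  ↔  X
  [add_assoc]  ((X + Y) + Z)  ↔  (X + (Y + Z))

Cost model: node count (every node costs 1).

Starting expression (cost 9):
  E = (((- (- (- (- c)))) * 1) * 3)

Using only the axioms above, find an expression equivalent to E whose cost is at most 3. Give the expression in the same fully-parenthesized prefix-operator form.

(c * 3)   [cost 3]

1. [neg_neg →] (- (- c))  →  c;  E = (((- (- c)) * 1) * 3)
2. [neg_neg →] (- (- c))  →  c;  E = ((c * 1) * 3)
3. [mul_one →] (c * 1)  →  c;  cost 3 ≤ 3, done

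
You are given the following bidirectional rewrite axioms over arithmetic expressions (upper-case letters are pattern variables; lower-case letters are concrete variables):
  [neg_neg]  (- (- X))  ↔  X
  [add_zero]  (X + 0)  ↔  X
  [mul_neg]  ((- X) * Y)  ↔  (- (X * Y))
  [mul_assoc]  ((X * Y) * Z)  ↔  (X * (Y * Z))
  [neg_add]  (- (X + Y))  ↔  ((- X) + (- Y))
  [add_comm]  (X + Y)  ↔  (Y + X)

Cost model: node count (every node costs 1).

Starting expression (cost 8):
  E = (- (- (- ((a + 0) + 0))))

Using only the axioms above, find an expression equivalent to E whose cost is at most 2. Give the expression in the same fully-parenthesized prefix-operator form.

1. [neg_neg →] (- (- ((a + 0) + 0)))  →  ((a + 0) + 0);  E = (- ((a + 0) + 0))
2. [add_zero →] (a + 0)  →  a;  E = (- (a + 0))
3. [add_zero →] (a + 0)  →  a;  cost 2 ≤ 2, done

(- a)   [cost 2]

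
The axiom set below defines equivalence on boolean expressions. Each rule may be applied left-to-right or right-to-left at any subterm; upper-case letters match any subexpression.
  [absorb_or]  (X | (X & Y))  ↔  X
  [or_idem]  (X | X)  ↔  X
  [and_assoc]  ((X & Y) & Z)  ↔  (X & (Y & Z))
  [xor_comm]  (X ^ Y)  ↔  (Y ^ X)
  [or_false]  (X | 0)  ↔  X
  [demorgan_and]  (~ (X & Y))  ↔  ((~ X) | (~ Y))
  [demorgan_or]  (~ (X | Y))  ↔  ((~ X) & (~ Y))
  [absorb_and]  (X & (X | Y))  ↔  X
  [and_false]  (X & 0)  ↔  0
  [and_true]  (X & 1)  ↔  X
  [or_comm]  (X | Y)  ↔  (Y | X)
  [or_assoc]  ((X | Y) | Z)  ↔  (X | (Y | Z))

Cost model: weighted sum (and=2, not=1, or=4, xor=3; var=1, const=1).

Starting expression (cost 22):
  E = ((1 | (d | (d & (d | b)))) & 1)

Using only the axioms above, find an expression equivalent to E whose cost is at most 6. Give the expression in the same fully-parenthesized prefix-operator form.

(1) (d & (d | b))  =[absorb_and →]=  d    ⊢ ((1 | (d | d)) & 1)
(2) ((1 | (d | d)) & 1)  =[and_true →]=  (1 | (d | d))
(3) (d | d)  =[or_idem →]=  d    ⊢ cost 6, within 6

(1 | d)   [cost 6]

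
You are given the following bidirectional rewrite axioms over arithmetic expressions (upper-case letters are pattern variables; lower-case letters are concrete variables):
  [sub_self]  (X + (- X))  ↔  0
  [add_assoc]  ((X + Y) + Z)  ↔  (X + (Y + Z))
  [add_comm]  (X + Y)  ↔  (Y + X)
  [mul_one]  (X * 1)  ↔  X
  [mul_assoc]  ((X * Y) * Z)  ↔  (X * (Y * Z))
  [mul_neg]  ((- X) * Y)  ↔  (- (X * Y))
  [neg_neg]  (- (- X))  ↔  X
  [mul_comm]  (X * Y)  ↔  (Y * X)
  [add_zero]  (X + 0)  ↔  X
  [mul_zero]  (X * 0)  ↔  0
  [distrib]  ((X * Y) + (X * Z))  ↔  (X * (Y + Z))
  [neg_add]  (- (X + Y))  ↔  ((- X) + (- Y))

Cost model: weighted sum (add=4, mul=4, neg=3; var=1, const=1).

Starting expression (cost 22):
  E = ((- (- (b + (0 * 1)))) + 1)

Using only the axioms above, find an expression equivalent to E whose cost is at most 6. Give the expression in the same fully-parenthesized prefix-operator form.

step 1: mul_one (→) rewrites (0 * 1) into 0, now ((- (- (b + 0))) + 1)
step 2: add_zero (→) rewrites (b + 0) into b, now ((- (- b)) + 1)
step 3: neg_neg (→) rewrites (- (- b)) into b, reaching cost 6 (bound 6)

(b + 1)   [cost 6]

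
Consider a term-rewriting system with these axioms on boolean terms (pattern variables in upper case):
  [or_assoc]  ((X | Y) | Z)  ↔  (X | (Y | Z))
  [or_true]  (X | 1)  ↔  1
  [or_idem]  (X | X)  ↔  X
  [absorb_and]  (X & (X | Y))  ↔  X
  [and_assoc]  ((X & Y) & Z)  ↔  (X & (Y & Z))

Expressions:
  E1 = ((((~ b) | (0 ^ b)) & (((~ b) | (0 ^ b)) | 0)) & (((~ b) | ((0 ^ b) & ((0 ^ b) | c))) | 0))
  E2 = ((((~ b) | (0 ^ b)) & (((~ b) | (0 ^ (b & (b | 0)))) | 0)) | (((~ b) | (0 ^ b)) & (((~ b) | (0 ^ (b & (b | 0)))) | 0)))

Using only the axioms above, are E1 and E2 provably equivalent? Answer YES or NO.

(1) ((0 ^ b) & ((0 ^ b) | c))  =[absorb_and →]=  (0 ^ b)    ⊢ ((((~ b) | (0 ^ b)) & (((~ b) | (0 ^ b)) | 0)) & (((~ b) | (0 ^ b)) | 0))
(2) (((~ b) | (0 ^ b)) & (((~ b) | (0 ^ b)) | 0))  =[absorb_and →]=  ((~ b) | (0 ^ b))    ⊢ (((~ b) | (0 ^ b)) & (((~ b) | (0 ^ b)) | 0))
(3) b  =[absorb_and ←]=  (b & (b | 0))    ⊢ (((~ b) | (0 ^ b)) & (((~ b) | (0 ^ (b & (b | 0)))) | 0))
(4) (((~ b) | (0 ^ b)) & (((~ b) | (0 ^ (b & (b | 0)))) | 0))  =[or_idem ←]=  ((((~ b) | (0 ^ b)) & (((~ b) | (0 ^ (b & (b | 0)))) | 0)) | (((~ b) | (0 ^ b)) & (((~ b) | (0 ^ (b & (b | 0)))) | 0)))    ⊢ E2

YES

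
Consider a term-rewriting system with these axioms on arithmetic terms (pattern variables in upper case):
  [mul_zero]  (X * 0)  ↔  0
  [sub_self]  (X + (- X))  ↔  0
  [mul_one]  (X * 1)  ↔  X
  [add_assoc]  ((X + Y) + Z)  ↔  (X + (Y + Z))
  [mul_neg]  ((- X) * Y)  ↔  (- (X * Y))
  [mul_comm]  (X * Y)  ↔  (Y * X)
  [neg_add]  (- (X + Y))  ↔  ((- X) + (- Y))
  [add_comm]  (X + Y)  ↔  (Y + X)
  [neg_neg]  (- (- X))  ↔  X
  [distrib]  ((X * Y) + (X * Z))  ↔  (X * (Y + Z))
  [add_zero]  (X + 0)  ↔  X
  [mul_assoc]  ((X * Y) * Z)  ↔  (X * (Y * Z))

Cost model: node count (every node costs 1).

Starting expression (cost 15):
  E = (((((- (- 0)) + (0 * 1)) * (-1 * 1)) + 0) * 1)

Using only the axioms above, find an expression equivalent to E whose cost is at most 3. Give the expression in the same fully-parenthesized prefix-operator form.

(0 * -1)   [cost 3]

(1) ((((- (- 0)) + (0 * 1)) * (-1 * 1)) + 0)  =[add_zero →]=  (((- (- 0)) + (0 * 1)) * (-1 * 1))    ⊢ ((((- (- 0)) + (0 * 1)) * (-1 * 1)) * 1)
(2) (0 * 1)  =[mul_one →]=  0    ⊢ ((((- (- 0)) + 0) * (-1 * 1)) * 1)
(3) ((- (- 0)) + 0)  =[add_zero →]=  (- (- 0))    ⊢ (((- (- 0)) * (-1 * 1)) * 1)
(4) (- (- 0))  =[neg_neg →]=  0    ⊢ ((0 * (-1 * 1)) * 1)
(5) (-1 * 1)  =[mul_one →]=  -1    ⊢ ((0 * -1) * 1)
(6) ((0 * -1) * 1)  =[mul_assoc →]=  (0 * (-1 * 1))
(7) (-1 * 1)  =[mul_one →]=  -1    ⊢ cost 3, within 3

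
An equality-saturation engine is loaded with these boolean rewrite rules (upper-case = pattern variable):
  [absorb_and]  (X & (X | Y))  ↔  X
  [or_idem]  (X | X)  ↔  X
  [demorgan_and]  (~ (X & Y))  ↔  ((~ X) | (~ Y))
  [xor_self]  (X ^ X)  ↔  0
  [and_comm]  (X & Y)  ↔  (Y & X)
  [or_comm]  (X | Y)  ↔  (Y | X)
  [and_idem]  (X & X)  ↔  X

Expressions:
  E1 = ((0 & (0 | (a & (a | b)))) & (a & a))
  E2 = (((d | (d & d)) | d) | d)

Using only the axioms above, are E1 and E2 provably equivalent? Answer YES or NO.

All listed rules preserve value, hence provable equivalence implies equal values everywhere; look for a separating assignment.
a=0, b=0, d=1 gives E1 ↦ 0, E2 ↦ 1; values differ ⇒ not provably equivalent.

NO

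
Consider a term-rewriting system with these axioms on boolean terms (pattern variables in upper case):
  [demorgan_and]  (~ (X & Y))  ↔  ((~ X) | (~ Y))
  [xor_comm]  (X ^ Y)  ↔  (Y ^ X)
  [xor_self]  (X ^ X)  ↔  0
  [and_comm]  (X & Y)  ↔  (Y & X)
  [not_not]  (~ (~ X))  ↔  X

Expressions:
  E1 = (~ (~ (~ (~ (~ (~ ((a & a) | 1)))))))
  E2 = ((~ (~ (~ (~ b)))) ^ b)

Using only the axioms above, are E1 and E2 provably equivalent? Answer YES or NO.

NO

Every axiom is a valid identity, so a rewrite proof would force E1 and E2 to agree under every assignment.
At a=0, b=0: E1 = 1 but E2 = 0; they differ, so no derivation exists.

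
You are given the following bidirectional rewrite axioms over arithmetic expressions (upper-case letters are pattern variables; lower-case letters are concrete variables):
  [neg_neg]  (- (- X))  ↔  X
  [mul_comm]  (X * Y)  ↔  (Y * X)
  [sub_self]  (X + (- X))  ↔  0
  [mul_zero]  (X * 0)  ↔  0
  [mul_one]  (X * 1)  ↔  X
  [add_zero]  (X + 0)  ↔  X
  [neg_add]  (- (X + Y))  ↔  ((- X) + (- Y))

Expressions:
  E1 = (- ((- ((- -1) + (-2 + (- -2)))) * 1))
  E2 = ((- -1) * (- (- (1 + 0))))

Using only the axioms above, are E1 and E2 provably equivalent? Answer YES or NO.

step 1: sub_self (→) rewrites (-2 + (- -2)) into 0, now (- ((- ((- -1) + 0)) * 1))
step 2: add_zero (→) rewrites ((- -1) + 0) into (- -1), now (- ((- (- -1)) * 1))
step 3: mul_one (→) rewrites ((- (- -1)) * 1) into (- (- -1)), now (- (- (- -1)))
step 4: neg_neg (→) rewrites (- (- -1)) into -1, now (- -1)
step 5: mul_one (←) rewrites (- -1) into ((- -1) * 1)
step 6: add_zero (←) rewrites 1 into (1 + 0), now ((- -1) * (1 + 0))
step 7: neg_neg (←) rewrites (1 + 0) into (- (- (1 + 0))), which is E2

YES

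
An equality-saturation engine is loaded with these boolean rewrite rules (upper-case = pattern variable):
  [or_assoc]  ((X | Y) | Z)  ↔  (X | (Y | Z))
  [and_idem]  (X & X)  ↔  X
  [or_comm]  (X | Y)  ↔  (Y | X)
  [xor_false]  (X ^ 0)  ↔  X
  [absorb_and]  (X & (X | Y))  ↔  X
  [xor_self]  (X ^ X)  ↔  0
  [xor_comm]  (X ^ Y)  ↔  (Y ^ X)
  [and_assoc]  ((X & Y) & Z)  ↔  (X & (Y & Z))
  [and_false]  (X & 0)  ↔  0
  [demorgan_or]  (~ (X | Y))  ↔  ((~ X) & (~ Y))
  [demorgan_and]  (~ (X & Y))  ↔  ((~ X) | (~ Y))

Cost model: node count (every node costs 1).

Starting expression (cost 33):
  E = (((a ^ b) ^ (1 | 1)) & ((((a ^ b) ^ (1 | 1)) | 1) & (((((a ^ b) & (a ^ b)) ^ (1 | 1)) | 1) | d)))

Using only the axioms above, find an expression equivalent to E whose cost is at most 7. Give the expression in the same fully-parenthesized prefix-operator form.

step 1: and_idem (→) rewrites ((a ^ b) & (a ^ b)) into (a ^ b), now (((a ^ b) ^ (1 | 1)) & ((((a ^ b) ^ (1 | 1)) | 1) & ((((a ^ b) ^ (1 | 1)) | 1) | d)))
step 2: absorb_and (→) rewrites ((((a ^ b) ^ (1 | 1)) | 1) & ((((a ^ b) ^ (1 | 1)) | 1) | d)) into (((a ^ b) ^ (1 | 1)) | 1), now (((a ^ b) ^ (1 | 1)) & (((a ^ b) ^ (1 | 1)) | 1))
step 3: absorb_and (→) rewrites (((a ^ b) ^ (1 | 1)) & (((a ^ b) ^ (1 | 1)) | 1)) into ((a ^ b) ^ (1 | 1)), reaching cost 7 (bound 7)

((a ^ b) ^ (1 | 1))   [cost 7]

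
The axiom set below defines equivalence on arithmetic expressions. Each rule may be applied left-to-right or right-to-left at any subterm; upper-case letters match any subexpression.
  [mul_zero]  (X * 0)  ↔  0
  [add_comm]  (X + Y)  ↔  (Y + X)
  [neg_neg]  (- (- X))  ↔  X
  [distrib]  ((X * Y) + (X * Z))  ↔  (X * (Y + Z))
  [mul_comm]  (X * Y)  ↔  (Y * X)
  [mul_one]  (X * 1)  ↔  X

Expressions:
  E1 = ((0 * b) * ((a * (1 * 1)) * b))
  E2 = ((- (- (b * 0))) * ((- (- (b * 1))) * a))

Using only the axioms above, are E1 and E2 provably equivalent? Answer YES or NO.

step 1: mul_one (→) rewrites (1 * 1) into 1, now ((0 * b) * ((a * 1) * b))
step 2: mul_one (→) rewrites (a * 1) into a, now ((0 * b) * (a * b))
step 3: mul_comm (→) rewrites (a * b) into (b * a), now ((0 * b) * (b * a))
step 4: neg_neg (←) rewrites (0 * b) into (- (- (0 * b))), now ((- (- (0 * b))) * (b * a))
step 5: mul_comm (→) rewrites (0 * b) into (b * 0), now ((- (- (b * 0))) * (b * a))
step 6: neg_neg (←) rewrites b into (- (- b)), now ((- (- (b * 0))) * ((- (- b)) * a))
step 7: mul_one (←) rewrites b into (b * 1), which is E2

YES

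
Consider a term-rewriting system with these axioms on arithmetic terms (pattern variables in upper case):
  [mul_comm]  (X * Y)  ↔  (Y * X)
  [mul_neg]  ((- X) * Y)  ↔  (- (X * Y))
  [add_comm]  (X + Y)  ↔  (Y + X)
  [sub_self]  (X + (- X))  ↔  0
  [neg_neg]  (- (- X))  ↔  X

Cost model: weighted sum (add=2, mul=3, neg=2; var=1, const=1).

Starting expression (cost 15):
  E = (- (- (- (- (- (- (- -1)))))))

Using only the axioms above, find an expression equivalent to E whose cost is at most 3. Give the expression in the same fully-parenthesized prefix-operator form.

(1) (- (- (- -1)))  =[neg_neg →]=  (- -1)    ⊢ (- (- (- (- (- -1)))))
(2) (- (- (- (- (- -1)))))  =[neg_neg →]=  (- (- (- -1)))
(3) (- (- (- -1)))  =[neg_neg →]=  (- -1)    ⊢ cost 3, within 3

(- -1)   [cost 3]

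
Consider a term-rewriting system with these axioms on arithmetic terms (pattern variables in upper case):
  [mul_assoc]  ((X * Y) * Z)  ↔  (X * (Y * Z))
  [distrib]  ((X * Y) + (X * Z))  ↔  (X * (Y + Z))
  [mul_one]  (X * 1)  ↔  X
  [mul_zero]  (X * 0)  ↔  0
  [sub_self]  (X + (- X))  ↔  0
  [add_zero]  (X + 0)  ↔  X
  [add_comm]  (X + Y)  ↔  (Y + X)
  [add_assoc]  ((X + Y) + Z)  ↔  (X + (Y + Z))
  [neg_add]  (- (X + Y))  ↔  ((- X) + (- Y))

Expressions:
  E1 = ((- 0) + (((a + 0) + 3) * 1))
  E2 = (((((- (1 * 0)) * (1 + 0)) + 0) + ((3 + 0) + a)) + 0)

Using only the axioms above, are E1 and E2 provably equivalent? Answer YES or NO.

YES

1. [add_zero →] (a + 0)  →  a;  E1 = ((- 0) + ((a + 3) * 1))
2. [mul_one →] ((a + 3) * 1)  →  (a + 3);  E1 = ((- 0) + (a + 3))
3. [add_comm →] (a + 3)  →  (3 + a);  E1 = ((- 0) + (3 + a))
4. [mul_zero ←] 0  →  (1 * 0);  E1 = ((- (1 * 0)) + (3 + a))
5. [mul_one ←] (- (1 * 0))  →  ((- (1 * 0)) * 1);  E1 = (((- (1 * 0)) * 1) + (3 + a))
6. [add_zero ←] 1  →  (1 + 0);  E1 = (((- (1 * 0)) * (1 + 0)) + (3 + a))
7. [add_zero ←] (((- (1 * 0)) * (1 + 0)) + (3 + a))  →  ((((- (1 * 0)) * (1 + 0)) + (3 + a)) + 0)
8. [add_zero ←] 3  →  (3 + 0);  E1 = ((((- (1 * 0)) * (1 + 0)) + ((3 + 0) + a)) + 0)
9. [add_zero ←] ((- (1 * 0)) * (1 + 0))  →  (((- (1 * 0)) * (1 + 0)) + 0);  this is E2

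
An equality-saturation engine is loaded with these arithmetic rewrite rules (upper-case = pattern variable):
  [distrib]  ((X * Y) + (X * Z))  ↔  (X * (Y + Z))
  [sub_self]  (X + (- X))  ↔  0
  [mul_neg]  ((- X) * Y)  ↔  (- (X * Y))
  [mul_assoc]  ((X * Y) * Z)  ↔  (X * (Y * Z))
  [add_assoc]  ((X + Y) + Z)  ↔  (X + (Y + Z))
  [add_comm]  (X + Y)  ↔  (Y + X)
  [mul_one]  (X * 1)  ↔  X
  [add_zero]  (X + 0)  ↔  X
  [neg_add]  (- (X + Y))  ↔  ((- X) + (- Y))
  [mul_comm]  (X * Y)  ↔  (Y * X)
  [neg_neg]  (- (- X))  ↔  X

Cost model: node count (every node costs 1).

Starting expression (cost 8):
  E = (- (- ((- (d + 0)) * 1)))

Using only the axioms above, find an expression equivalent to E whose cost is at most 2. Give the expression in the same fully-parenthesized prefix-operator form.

1. [add_zero →] (d + 0)  →  d;  E = (- (- ((- d) * 1)))
2. [mul_one →] ((- d) * 1)  →  (- d);  E = (- (- (- d)))
3. [neg_neg →] (- (- d))  →  d;  cost 2 ≤ 2, done

(- d)   [cost 2]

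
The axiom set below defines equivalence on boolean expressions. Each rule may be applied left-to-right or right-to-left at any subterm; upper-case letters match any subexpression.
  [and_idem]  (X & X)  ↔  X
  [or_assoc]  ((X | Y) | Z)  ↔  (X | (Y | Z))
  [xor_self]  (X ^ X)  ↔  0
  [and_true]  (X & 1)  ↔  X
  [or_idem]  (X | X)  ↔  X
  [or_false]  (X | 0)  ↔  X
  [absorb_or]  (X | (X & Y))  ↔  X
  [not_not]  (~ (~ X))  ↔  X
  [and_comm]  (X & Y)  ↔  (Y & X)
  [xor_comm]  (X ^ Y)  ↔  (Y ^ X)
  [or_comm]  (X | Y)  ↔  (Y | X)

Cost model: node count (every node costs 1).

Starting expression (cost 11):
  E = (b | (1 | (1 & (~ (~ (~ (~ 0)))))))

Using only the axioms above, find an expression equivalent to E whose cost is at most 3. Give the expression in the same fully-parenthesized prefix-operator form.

step 1: not_not (→) rewrites (~ (~ (~ (~ 0)))) into (~ (~ 0)), now (b | (1 | (1 & (~ (~ 0)))))
step 2: not_not (→) rewrites (~ (~ 0)) into 0, now (b | (1 | (1 & 0)))
step 3: absorb_or (→) rewrites (1 | (1 & 0)) into 1, reaching cost 3 (bound 3)

(b | 1)   [cost 3]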